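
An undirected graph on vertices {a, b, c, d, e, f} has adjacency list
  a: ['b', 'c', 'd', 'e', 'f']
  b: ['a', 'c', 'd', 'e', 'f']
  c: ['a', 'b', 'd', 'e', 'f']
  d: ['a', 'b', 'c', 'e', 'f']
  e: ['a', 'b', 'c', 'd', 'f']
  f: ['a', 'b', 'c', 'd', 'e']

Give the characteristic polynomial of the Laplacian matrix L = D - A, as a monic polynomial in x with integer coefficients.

x^6 - 30x^5 + 360x^4 - 2160x^3 + 6480x^2 - 7776x

Each diagonal entry of L is the vertex degree and each off-diagonal entry is -1 where an edge is present, 0 otherwise; in the order [a, b, c, d, e, f] the diagonal is [5, 5, 5, 5, 5, 5]. L has integer entries, so p(x) = det(xI - L) has integer coefficients. Expanding the determinant yields x^6 - 30x^5 + 360x^4 - 2160x^3 + 6480x^2 - 7776x. The constant term is 0 because L is singular (the all-ones vector lies in its kernel). The eigenvalues sum to 30, which equals trace(L) = 2|E|.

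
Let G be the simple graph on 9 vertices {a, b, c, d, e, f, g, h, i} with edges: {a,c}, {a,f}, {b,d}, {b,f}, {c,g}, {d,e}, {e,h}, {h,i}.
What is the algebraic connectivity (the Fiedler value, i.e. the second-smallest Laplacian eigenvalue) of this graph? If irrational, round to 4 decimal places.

Each diagonal entry of L is the vertex degree and each off-diagonal entry is -1 where an edge is present, 0 otherwise; in the order [a, b, c, d, e, f, g, h, i] the diagonal is [2, 2, 2, 2, 2, 2, 1, 2, 1]. Computing the eigenvalues of L and sorting gives [0, 0.1206, 0.4679, 1, 1.6527, 2.3473, 3, 3.5321, 3.8794]. The Fiedler value lambda_2 = 0.1206 is strictly positive, so the graph is connected. The eigenvalues sum to 16, which equals trace(L) = 2|E|. The largest eigenvalue, 3.8794, is at most the vertex count 9.

0.1206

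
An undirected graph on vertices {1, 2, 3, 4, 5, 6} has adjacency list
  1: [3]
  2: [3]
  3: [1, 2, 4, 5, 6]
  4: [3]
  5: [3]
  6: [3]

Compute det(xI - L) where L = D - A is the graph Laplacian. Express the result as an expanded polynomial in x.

x^6 - 10x^5 + 30x^4 - 40x^3 + 25x^2 - 6x

Each diagonal entry of L is the vertex degree and each off-diagonal entry is -1 where an edge is present, 0 otherwise; in the order [1, 2, 3, 4, 5, 6] the diagonal is [1, 1, 5, 1, 1, 1]. L has integer entries, so p(x) = det(xI - L) has integer coefficients. Expanding the determinant yields x^6 - 10x^5 + 30x^4 - 40x^3 + 25x^2 - 6x. The coefficient of x^5 equals -trace(L) = -10, matching the sum of degrees. There is one zero in the spectrum, matching the 1 component.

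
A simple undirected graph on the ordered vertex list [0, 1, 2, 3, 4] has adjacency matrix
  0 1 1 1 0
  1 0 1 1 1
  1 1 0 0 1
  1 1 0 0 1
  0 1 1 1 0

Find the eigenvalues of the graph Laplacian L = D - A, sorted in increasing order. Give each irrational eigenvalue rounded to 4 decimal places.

[0, 3, 3, 5, 5]

Each diagonal entry of L is the vertex degree and each off-diagonal entry is -1 where an edge is present, 0 otherwise; in the order [0, 1, 2, 3, 4] the diagonal is [3, 4, 3, 3, 3]. L is symmetric positive semidefinite, so every eigenvalue is real and nonnegative. The single zero eigenvalue shows the graph is connected. The largest eigenvalue, 5, is at most the vertex count 5.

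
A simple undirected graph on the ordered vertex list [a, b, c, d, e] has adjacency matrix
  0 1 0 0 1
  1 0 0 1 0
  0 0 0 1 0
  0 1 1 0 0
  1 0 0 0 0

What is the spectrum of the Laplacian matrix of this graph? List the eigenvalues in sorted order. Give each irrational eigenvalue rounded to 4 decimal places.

Reading degrees in the order [a, b, c, d, e] gives [2, 2, 1, 2, 1]; set D = diag(2, 2, 1, 2, 1) and form L = D - A. Diagonalising L (or applying a numerical eigensolver to the 5x5 matrix) gives the spectrum above. The single zero eigenvalue shows the graph is connected. The eigenvalues sum to 8, which equals trace(L) = 2|E|.

[0, 0.3820, 1.3820, 2.6180, 3.6180]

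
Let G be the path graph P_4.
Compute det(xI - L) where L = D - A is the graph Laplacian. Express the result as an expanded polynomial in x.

The graph has 4 vertices and degree multiset [2, 2, 1, 1]; D is the diagonal matrix of degrees and L = D - A. L has integer entries, so p(x) = det(xI - L) has integer coefficients. Expanding the determinant yields x^4 - 6x^3 + 10x^2 - 4x. The constant term is 0 because L is singular (the all-ones vector lies in its kernel). There is one zero in the spectrum, matching the 1 component. The largest eigenvalue, 3.4142, is at most the vertex count 4.

x^4 - 6x^3 + 10x^2 - 4x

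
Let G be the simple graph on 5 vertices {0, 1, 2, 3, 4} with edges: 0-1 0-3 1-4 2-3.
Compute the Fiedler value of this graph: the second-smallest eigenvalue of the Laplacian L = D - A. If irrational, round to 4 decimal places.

0.3820

Each diagonal entry of L is the vertex degree and each off-diagonal entry is -1 where an edge is present, 0 otherwise; in the order [0, 1, 2, 3, 4] the diagonal is [2, 2, 1, 2, 1]. The smallest Laplacian eigenvalue is always 0. The next one, lambda_2 = 0.3820, measures how hard the graph is to disconnect: larger values mean better connectivity. The largest eigenvalue, 3.6180, is at most the vertex count 5.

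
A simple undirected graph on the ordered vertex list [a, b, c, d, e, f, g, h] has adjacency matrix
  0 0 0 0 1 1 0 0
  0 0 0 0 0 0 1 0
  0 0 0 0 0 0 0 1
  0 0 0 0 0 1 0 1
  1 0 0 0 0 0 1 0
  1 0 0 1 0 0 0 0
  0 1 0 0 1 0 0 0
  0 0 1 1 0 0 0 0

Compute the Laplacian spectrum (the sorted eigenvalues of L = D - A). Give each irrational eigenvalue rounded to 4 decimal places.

With the vertex order [a, b, c, d, e, f, g, h], the degrees are [2, 1, 1, 2, 2, 2, 2, 2], giving D = diag(2, 1, 1, 2, 2, 2, 2, 2) and L = D - A. The multiplicity of 0 as a Laplacian eigenvalue equals the number of connected components. The single zero eigenvalue shows the graph is connected. The eigenvalues sum to 14, which equals trace(L) = 2|E|.

[0, 0.1522, 0.5858, 1.2346, 2, 2.7654, 3.4142, 3.8478]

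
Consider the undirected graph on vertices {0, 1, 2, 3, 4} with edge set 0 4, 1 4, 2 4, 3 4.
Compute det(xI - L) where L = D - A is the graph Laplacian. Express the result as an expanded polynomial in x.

x^5 - 8x^4 + 18x^3 - 16x^2 + 5x

Reading degrees in the order [0, 1, 2, 3, 4] gives [1, 1, 1, 1, 4]; set D = diag(1, 1, 1, 1, 4) and form L = D - A. L has integer entries, so p(x) = det(xI - L) has integer coefficients. Expanding the determinant yields x^5 - 8x^4 + 18x^3 - 16x^2 + 5x. Since p(0) = det(-L) = 0, x divides p(x). The largest eigenvalue, 5, is at most the vertex count 5.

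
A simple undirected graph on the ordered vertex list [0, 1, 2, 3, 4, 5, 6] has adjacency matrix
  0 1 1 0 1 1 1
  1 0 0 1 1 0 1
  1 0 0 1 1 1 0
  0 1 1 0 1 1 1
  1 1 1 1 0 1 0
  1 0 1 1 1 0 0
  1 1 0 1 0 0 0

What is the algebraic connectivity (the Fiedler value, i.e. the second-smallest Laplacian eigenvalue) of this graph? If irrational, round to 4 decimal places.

2.5188

With the vertex order [0, 1, 2, 3, 4, 5, 6], the degrees are [5, 4, 4, 5, 5, 4, 3], giving D = diag(5, 4, 4, 5, 5, 4, 3) and L = D - A. Computing the eigenvalues of L and sorting gives [0, 2.5188, 4.3111, 5, 5, 6.1701, 7]. The Fiedler value lambda_2 = 2.5188 is strictly positive, so the graph is connected. There is one zero in the spectrum, matching the 1 component.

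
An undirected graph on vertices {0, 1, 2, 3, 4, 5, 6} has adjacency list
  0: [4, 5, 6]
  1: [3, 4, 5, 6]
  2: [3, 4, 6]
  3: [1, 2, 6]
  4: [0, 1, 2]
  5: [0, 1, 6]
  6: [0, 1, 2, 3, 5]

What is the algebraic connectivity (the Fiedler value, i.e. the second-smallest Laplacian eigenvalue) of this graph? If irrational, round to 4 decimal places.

Each diagonal entry of L is the vertex degree and each off-diagonal entry is -1 where an edge is present, 0 otherwise; in the order [0, 1, 2, 3, 4, 5, 6] the diagonal is [3, 4, 3, 3, 3, 3, 5]. The smallest Laplacian eigenvalue is always 0. The next one, lambda_2 = 2, measures how hard the graph is to disconnect: larger values mean better connectivity. The largest eigenvalue, 6.4142, is at most the vertex count 7. By the matrix-tree theorem the graph has (1/7) * product of the nonzero eigenvalues = 368 spanning trees.

2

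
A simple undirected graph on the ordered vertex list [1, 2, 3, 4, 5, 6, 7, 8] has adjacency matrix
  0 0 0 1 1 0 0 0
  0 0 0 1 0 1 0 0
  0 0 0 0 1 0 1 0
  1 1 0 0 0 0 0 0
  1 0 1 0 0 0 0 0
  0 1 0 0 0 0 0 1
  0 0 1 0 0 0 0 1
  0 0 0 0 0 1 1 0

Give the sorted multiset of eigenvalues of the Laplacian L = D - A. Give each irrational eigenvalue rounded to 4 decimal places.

[0, 0.5858, 0.5858, 2, 2, 3.4142, 3.4142, 4]

Each diagonal entry of L is the vertex degree and each off-diagonal entry is -1 where an edge is present, 0 otherwise; in the order [1, 2, 3, 4, 5, 6, 7, 8] the diagonal is [2, 2, 2, 2, 2, 2, 2, 2]. Diagonalising L (or applying a numerical eigensolver to the 8x8 matrix) gives the spectrum above. The single zero eigenvalue shows the graph is connected. By the matrix-tree theorem the graph has (1/8) * product of the nonzero eigenvalues = 8 spanning trees. There is one zero in the spectrum, matching the 1 component.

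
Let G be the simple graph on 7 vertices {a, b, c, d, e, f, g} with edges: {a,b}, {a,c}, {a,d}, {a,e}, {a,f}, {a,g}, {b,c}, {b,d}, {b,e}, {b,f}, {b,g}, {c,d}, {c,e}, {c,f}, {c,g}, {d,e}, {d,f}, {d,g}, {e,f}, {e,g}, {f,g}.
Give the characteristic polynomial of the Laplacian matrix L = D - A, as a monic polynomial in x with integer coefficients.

x^7 - 42x^6 + 735x^5 - 6860x^4 + 36015x^3 - 100842x^2 + 117649x

With the vertex order [a, b, c, d, e, f, g], the degrees are [6, 6, 6, 6, 6, 6, 6], giving D = diag(6, 6, 6, 6, 6, 6, 6) and L = D - A. Computing det(xI - L) by cofactor expansion (or equivalently via sum-over-permutations) gives x^7 - 42x^6 + 735x^5 - 6860x^4 + 36015x^3 - 100842x^2 + 117649x. The constant term is 0 because L is singular (the all-ones vector lies in its kernel). The eigenvalues sum to 42, which equals trace(L) = 2|E|. By the matrix-tree theorem the graph has (1/7) * product of the nonzero eigenvalues = 16807 spanning trees.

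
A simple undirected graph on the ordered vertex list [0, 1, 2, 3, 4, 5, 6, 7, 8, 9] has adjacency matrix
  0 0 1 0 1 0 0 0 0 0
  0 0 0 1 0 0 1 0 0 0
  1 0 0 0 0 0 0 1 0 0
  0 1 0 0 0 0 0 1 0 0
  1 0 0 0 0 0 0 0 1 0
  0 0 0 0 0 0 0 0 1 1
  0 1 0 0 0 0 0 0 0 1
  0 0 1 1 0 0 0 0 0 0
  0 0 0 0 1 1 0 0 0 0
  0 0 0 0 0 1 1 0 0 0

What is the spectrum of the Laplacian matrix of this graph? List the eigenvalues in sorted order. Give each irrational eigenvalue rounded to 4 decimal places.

Each diagonal entry of L is the vertex degree and each off-diagonal entry is -1 where an edge is present, 0 otherwise; in the order [0, 1, 2, 3, 4, 5, 6, 7, 8, 9] the diagonal is [2, 2, 2, 2, 2, 2, 2, 2, 2, 2]. Diagonalising L (or applying a numerical eigensolver to the 10x10 matrix) gives the spectrum above.

[0, 0.3820, 0.3820, 1.3820, 1.3820, 2.6180, 2.6180, 3.6180, 3.6180, 4]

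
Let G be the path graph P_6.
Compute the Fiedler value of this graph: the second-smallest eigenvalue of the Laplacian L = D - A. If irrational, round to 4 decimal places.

0.2679

The graph has 6 vertices and degree multiset [2, 2, 2, 2, 1, 1]; D is the diagonal matrix of degrees and L = D - A. The sorted Laplacian eigenvalues are [0, 0.2679, 1, 2, 3, 3.7321]; the algebraic connectivity is the second entry, 0.2679. By the matrix-tree theorem the graph has (1/6) * product of the nonzero eigenvalues = 1 spanning tree.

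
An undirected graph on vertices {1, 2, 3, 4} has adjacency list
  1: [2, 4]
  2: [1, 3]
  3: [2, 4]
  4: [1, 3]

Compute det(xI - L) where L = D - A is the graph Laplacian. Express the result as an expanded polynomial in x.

x^4 - 8x^3 + 20x^2 - 16x

Each diagonal entry of L is the vertex degree and each off-diagonal entry is -1 where an edge is present, 0 otherwise; in the order [1, 2, 3, 4] the diagonal is [2, 2, 2, 2]. L has integer entries, so p(x) = det(xI - L) has integer coefficients. Expanding the determinant yields x^4 - 8x^3 + 20x^2 - 16x. The coefficient of x^3 equals -trace(L) = -8, matching the sum of degrees. The eigenvalues sum to 8, which equals trace(L) = 2|E|. By the matrix-tree theorem the graph has (1/4) * product of the nonzero eigenvalues = 4 spanning trees.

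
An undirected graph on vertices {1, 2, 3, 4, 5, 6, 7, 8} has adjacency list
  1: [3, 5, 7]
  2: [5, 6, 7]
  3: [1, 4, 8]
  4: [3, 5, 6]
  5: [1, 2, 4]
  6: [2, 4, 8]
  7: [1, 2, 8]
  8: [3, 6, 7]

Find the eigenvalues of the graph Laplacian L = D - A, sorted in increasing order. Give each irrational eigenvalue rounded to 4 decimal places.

[0, 2, 2, 2, 4, 4, 4, 6]

Each diagonal entry of L is the vertex degree and each off-diagonal entry is -1 where an edge is present, 0 otherwise; in the order [1, 2, 3, 4, 5, 6, 7, 8] the diagonal is [3, 3, 3, 3, 3, 3, 3, 3]. Since every row of L sums to 0, the all-ones vector is in the kernel and 0 is an eigenvalue. The eigenvalues sum to 24, which equals trace(L) = 2|E|.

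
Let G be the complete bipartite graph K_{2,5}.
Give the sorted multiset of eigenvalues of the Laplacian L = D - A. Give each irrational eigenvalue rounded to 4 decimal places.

The graph has 7 vertices and degree multiset [5, 5, 2, 2, 2, 2, 2]; D is the diagonal matrix of degrees and L = D - A. Diagonalising L (or applying a numerical eigensolver to the 7x7 matrix) gives the spectrum above. The largest eigenvalue, 7, is at most the vertex count 7. The eigenvalues sum to 20, which equals trace(L) = 2|E|.

[0, 2, 2, 2, 2, 5, 7]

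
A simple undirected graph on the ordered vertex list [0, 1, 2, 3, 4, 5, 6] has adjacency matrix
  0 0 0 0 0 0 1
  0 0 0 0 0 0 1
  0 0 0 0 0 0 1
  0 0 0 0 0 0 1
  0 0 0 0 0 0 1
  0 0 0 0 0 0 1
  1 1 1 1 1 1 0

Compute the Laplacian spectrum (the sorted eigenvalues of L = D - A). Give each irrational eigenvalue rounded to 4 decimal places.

[0, 1, 1, 1, 1, 1, 7]

With the vertex order [0, 1, 2, 3, 4, 5, 6], the degrees are [1, 1, 1, 1, 1, 1, 6], giving D = diag(1, 1, 1, 1, 1, 1, 6) and L = D - A. Since every row of L sums to 0, the all-ones vector is in the kernel and 0 is an eigenvalue. The single zero eigenvalue shows the graph is connected. The eigenvalues sum to 12, which equals trace(L) = 2|E|.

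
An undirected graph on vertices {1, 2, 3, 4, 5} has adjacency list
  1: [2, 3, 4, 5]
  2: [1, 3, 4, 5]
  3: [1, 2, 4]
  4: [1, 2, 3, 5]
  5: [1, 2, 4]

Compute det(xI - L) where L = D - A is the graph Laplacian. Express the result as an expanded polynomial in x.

x^5 - 18x^4 + 120x^3 - 350x^2 + 375x

With the vertex order [1, 2, 3, 4, 5], the degrees are [4, 4, 3, 4, 3], giving D = diag(4, 4, 3, 4, 3) and L = D - A. The eigenvalues of L are [0, 3, 5, 5, 5]; the characteristic polynomial is the product of (x - lambda_i), which multiplies out to x^5 - 18x^4 + 120x^3 - 350x^2 + 375x. Since p(0) = det(-L) = 0, x divides p(x). There is one zero in the spectrum, matching the 1 component. The eigenvalues sum to 18, which equals trace(L) = 2|E|.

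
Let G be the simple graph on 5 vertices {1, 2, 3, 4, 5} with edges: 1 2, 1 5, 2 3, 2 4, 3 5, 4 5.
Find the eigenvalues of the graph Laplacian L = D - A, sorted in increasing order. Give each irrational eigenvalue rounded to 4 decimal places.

[0, 2, 2, 3, 5]

With the vertex order [1, 2, 3, 4, 5], the degrees are [2, 3, 2, 2, 3], giving D = diag(2, 3, 2, 2, 3) and L = D - A. The multiplicity of 0 as a Laplacian eigenvalue equals the number of connected components.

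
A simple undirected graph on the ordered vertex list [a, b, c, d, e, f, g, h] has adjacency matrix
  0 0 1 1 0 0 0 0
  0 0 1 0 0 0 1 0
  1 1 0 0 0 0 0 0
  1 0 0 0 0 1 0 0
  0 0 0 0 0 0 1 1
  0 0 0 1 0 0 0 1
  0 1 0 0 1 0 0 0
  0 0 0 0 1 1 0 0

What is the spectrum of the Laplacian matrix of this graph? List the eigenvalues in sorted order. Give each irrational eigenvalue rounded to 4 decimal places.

[0, 0.5858, 0.5858, 2, 2, 3.4142, 3.4142, 4]

Each diagonal entry of L is the vertex degree and each off-diagonal entry is -1 where an edge is present, 0 otherwise; in the order [a, b, c, d, e, f, g, h] the diagonal is [2, 2, 2, 2, 2, 2, 2, 2]. Diagonalising L (or applying a numerical eigensolver to the 8x8 matrix) gives the spectrum above. The largest eigenvalue, 4, is at most the vertex count 8.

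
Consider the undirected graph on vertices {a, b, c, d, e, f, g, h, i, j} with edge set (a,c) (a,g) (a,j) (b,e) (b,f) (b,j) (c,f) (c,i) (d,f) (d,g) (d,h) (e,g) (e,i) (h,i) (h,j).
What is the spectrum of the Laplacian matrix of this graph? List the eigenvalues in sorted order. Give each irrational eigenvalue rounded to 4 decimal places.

[0, 2, 2, 2, 2, 2, 5, 5, 5, 5]

Reading degrees in the order [a, b, c, d, e, f, g, h, i, j] gives [3, 3, 3, 3, 3, 3, 3, 3, 3, 3]; set D = diag(3, 3, 3, 3, 3, 3, 3, 3, 3, 3) and form L = D - A. L is symmetric positive semidefinite, so every eigenvalue is real and nonnegative.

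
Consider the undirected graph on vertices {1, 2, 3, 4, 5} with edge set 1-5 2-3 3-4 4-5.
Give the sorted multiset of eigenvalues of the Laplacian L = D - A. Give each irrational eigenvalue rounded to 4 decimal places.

With the vertex order [1, 2, 3, 4, 5], the degrees are [1, 1, 2, 2, 2], giving D = diag(1, 1, 2, 2, 2) and L = D - A. The multiplicity of 0 as a Laplacian eigenvalue equals the number of connected components. The single zero eigenvalue shows the graph is connected. By the matrix-tree theorem the graph has (1/5) * product of the nonzero eigenvalues = 1 spanning tree.

[0, 0.3820, 1.3820, 2.6180, 3.6180]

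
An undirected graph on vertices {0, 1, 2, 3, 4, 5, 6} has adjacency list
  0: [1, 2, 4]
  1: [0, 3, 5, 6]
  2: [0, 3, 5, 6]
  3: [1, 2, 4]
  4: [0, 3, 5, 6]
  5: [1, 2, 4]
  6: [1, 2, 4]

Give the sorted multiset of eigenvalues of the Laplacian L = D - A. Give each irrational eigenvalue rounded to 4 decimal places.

[0, 3, 3, 3, 4, 4, 7]

Each diagonal entry of L is the vertex degree and each off-diagonal entry is -1 where an edge is present, 0 otherwise; in the order [0, 1, 2, 3, 4, 5, 6] the diagonal is [3, 4, 4, 3, 4, 3, 3]. L is symmetric positive semidefinite, so every eigenvalue is real and nonnegative. By the matrix-tree theorem the graph has (1/7) * product of the nonzero eigenvalues = 432 spanning trees. The largest eigenvalue, 7, is at most the vertex count 7.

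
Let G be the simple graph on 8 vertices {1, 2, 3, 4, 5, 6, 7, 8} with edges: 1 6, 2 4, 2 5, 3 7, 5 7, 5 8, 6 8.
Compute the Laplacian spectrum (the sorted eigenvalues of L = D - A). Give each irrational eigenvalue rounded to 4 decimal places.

[0, 0.2434, 0.3820, 1.1798, 2, 2.6180, 3.1386, 4.4383]

Each diagonal entry of L is the vertex degree and each off-diagonal entry is -1 where an edge is present, 0 otherwise; in the order [1, 2, 3, 4, 5, 6, 7, 8] the diagonal is [1, 2, 1, 1, 3, 2, 2, 2]. Diagonalising L (or applying a numerical eigensolver to the 8x8 matrix) gives the spectrum above. The single zero eigenvalue shows the graph is connected.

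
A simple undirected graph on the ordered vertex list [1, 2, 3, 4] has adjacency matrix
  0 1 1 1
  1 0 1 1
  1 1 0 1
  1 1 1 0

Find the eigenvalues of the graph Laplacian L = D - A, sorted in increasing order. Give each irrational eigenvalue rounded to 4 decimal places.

[0, 4, 4, 4]

With the vertex order [1, 2, 3, 4], the degrees are [3, 3, 3, 3], giving D = diag(3, 3, 3, 3) and L = D - A. Since every row of L sums to 0, the all-ones vector is in the kernel and 0 is an eigenvalue. The single zero eigenvalue shows the graph is connected. By the matrix-tree theorem the graph has (1/4) * product of the nonzero eigenvalues = 16 spanning trees.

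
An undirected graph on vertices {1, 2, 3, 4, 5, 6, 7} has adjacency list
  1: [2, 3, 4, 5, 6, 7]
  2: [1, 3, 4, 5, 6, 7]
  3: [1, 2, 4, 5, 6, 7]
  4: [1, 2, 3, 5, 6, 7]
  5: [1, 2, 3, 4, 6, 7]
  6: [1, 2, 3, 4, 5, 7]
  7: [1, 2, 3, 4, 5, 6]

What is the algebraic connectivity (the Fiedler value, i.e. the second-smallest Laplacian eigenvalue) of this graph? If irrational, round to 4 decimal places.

7

With the vertex order [1, 2, 3, 4, 5, 6, 7], the degrees are [6, 6, 6, 6, 6, 6, 6], giving D = diag(6, 6, 6, 6, 6, 6, 6) and L = D - A. Computing the eigenvalues of L and sorting gives [0, 7, 7, 7, 7, 7, 7]. The Fiedler value lambda_2 = 7 is strictly positive, so the graph is connected. The eigenvalues sum to 42, which equals trace(L) = 2|E|. There is one zero in the spectrum, matching the 1 component.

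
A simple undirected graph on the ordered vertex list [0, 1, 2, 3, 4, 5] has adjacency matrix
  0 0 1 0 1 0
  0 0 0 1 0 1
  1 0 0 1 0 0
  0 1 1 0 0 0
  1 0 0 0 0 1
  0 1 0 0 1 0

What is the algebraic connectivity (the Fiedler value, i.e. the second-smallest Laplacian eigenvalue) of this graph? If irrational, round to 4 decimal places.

1

Reading degrees in the order [0, 1, 2, 3, 4, 5] gives [2, 2, 2, 2, 2, 2]; set D = diag(2, 2, 2, 2, 2, 2) and form L = D - A. The sorted Laplacian eigenvalues are [0, 1, 1, 3, 3, 4]; the algebraic connectivity is the second entry, 1.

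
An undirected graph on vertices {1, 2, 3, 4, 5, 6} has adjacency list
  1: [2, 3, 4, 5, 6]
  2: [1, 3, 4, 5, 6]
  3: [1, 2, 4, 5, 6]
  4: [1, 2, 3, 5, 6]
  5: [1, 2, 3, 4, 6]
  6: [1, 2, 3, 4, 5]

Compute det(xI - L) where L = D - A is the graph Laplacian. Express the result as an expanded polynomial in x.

x^6 - 30x^5 + 360x^4 - 2160x^3 + 6480x^2 - 7776x

Reading degrees in the order [1, 2, 3, 4, 5, 6] gives [5, 5, 5, 5, 5, 5]; set D = diag(5, 5, 5, 5, 5, 5) and form L = D - A. The eigenvalues of L are [0, 6, 6, 6, 6, 6]; the characteristic polynomial is the product of (x - lambda_i), which multiplies out to x^6 - 30x^5 + 360x^4 - 2160x^3 + 6480x^2 - 7776x. The constant term is 0 because L is singular (the all-ones vector lies in its kernel).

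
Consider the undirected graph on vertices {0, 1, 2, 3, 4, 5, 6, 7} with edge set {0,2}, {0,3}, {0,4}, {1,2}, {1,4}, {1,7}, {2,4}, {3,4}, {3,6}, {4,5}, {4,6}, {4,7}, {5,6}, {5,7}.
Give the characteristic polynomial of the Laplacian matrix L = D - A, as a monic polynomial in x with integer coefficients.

x^8 - 28x^7 + 322x^6 - 1974x^5 + 6965x^4 - 14126x^3 + 15225x^2 - 6728x

Reading degrees in the order [0, 1, 2, 3, 4, 5, 6, 7] gives [3, 3, 3, 3, 7, 3, 3, 3]; set D = diag(3, 3, 3, 3, 7, 3, 3, 3) and form L = D - A. L has integer entries, so p(x) = det(xI - L) has integer coefficients. Expanding the determinant yields x^8 - 28x^7 + 322x^6 - 1974x^5 + 6965x^4 - 14126x^3 + 15225x^2 - 6728x. The coefficient of x^7 equals -trace(L) = -28, matching the sum of degrees. The eigenvalues sum to 28, which equals trace(L) = 2|E|.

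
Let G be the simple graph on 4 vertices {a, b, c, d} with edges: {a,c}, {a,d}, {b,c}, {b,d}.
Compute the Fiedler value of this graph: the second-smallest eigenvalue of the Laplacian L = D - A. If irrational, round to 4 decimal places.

2

Reading degrees in the order [a, b, c, d] gives [2, 2, 2, 2]; set D = diag(2, 2, 2, 2) and form L = D - A. Computing the eigenvalues of L and sorting gives [0, 2, 2, 4]. The Fiedler value lambda_2 = 2 is strictly positive, so the graph is connected.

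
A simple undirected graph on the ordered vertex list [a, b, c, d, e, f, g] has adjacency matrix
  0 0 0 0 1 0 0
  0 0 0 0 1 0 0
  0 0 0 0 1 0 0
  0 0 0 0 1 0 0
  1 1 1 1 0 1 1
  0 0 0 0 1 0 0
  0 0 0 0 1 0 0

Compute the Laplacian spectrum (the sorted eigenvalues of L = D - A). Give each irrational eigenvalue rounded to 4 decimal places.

[0, 1, 1, 1, 1, 1, 7]

With the vertex order [a, b, c, d, e, f, g], the degrees are [1, 1, 1, 1, 6, 1, 1], giving D = diag(1, 1, 1, 1, 6, 1, 1) and L = D - A. Since every row of L sums to 0, the all-ones vector is in the kernel and 0 is an eigenvalue. The single zero eigenvalue shows the graph is connected. There is one zero in the spectrum, matching the 1 component.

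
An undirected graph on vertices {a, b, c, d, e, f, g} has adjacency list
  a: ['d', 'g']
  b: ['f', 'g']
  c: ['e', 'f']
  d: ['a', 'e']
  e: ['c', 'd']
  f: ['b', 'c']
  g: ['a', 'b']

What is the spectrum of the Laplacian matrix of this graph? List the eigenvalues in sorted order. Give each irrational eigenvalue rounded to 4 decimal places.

[0, 0.7530, 0.7530, 2.4450, 2.4450, 3.8019, 3.8019]

Each diagonal entry of L is the vertex degree and each off-diagonal entry is -1 where an edge is present, 0 otherwise; in the order [a, b, c, d, e, f, g] the diagonal is [2, 2, 2, 2, 2, 2, 2]. The multiplicity of 0 as a Laplacian eigenvalue equals the number of connected components.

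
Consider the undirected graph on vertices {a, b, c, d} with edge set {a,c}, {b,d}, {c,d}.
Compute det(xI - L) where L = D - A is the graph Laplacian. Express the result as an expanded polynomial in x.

Each diagonal entry of L is the vertex degree and each off-diagonal entry is -1 where an edge is present, 0 otherwise; in the order [a, b, c, d] the diagonal is [1, 1, 2, 2]. Computing det(xI - L) by cofactor expansion (or equivalently via sum-over-permutations) gives x^4 - 6x^3 + 10x^2 - 4x. The coefficient of x^3 equals -trace(L) = -6, matching the sum of degrees. The eigenvalues sum to 6, which equals trace(L) = 2|E|.

x^4 - 6x^3 + 10x^2 - 4x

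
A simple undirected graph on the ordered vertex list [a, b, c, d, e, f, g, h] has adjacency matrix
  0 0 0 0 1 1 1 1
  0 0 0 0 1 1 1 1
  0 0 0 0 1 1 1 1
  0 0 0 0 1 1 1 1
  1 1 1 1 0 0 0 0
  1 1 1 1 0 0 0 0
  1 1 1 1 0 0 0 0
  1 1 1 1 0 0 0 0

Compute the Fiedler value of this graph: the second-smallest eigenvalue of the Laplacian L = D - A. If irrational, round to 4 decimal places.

4

With the vertex order [a, b, c, d, e, f, g, h], the degrees are [4, 4, 4, 4, 4, 4, 4, 4], giving D = diag(4, 4, 4, 4, 4, 4, 4, 4) and L = D - A. The smallest Laplacian eigenvalue is always 0. The next one, lambda_2 = 4, measures how hard the graph is to disconnect: larger values mean better connectivity. The largest eigenvalue, 8, is at most the vertex count 8.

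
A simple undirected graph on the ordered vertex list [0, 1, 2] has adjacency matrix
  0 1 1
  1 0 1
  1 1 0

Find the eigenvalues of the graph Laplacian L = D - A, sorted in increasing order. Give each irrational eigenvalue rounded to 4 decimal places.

Reading degrees in the order [0, 1, 2] gives [2, 2, 2]; set D = diag(2, 2, 2) and form L = D - A. L is symmetric positive semidefinite, so every eigenvalue is real and nonnegative. The largest eigenvalue, 3, is at most the vertex count 3.

[0, 3, 3]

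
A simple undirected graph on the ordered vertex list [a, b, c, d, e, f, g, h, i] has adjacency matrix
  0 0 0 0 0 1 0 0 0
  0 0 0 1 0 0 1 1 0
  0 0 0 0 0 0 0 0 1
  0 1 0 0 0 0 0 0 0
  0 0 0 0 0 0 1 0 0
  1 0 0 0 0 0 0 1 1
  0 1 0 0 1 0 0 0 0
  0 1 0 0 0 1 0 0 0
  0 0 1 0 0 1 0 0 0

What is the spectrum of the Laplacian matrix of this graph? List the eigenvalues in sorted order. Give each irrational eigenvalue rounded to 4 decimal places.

Reading degrees in the order [a, b, c, d, e, f, g, h, i] gives [1, 3, 1, 1, 1, 3, 2, 2, 2]; set D = diag(1, 3, 1, 1, 1, 3, 2, 2, 2) and form L = D - A. The multiplicity of 0 as a Laplacian eigenvalue equals the number of connected components. The single zero eigenvalue shows the graph is connected. The largest eigenvalue, 4.5231, is at most the vertex count 9.

[0, 0.1729, 0.5587, 0.6617, 1.4331, 2.2091, 2.4851, 3.9563, 4.5231]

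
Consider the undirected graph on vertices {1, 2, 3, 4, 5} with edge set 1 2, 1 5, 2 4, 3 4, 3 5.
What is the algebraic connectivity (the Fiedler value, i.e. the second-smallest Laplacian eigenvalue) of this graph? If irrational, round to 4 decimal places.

1.3820

With the vertex order [1, 2, 3, 4, 5], the degrees are [2, 2, 2, 2, 2], giving D = diag(2, 2, 2, 2, 2) and L = D - A. Computing the eigenvalues of L and sorting gives [0, 1.3820, 1.3820, 3.6180, 3.6180]. The Fiedler value lambda_2 = 1.3820 is strictly positive, so the graph is connected. The eigenvalues sum to 10, which equals trace(L) = 2|E|.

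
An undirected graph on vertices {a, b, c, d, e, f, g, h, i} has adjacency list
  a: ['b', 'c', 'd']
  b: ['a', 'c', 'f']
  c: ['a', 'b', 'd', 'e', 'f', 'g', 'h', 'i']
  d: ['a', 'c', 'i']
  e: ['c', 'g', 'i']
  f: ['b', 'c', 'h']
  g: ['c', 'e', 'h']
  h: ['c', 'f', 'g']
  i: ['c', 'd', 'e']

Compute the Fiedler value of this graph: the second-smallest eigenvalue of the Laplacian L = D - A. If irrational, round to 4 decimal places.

Each diagonal entry of L is the vertex degree and each off-diagonal entry is -1 where an edge is present, 0 otherwise; in the order [a, b, c, d, e, f, g, h, i] the diagonal is [3, 3, 8, 3, 3, 3, 3, 3, 3]. The smallest Laplacian eigenvalue is always 0. The next one, lambda_2 = 1.5858, measures how hard the graph is to disconnect: larger values mean better connectivity. The largest eigenvalue, 9, is at most the vertex count 9. The eigenvalues sum to 32, which equals trace(L) = 2|E|.

1.5858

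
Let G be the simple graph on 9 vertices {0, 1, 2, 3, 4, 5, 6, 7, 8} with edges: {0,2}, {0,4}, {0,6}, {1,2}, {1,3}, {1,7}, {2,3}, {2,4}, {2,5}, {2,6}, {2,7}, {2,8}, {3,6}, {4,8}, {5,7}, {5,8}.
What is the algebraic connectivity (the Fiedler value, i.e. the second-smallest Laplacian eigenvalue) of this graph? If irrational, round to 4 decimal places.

1.5858

Reading degrees in the order [0, 1, 2, 3, 4, 5, 6, 7, 8] gives [3, 3, 8, 3, 3, 3, 3, 3, 3]; set D = diag(3, 3, 8, 3, 3, 3, 3, 3, 3) and form L = D - A. The sorted Laplacian eigenvalues are [0, 1.5858, 1.5858, 3, 3, 4.4142, 4.4142, 5, 9]; the algebraic connectivity is the second entry, 1.5858. By the matrix-tree theorem the graph has (1/9) * product of the nonzero eigenvalues = 2205 spanning trees.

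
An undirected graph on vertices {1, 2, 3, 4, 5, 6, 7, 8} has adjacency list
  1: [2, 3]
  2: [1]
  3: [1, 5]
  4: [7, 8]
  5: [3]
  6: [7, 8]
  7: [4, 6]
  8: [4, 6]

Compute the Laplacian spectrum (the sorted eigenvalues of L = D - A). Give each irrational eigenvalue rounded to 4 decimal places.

[0, 0, 0.5858, 2, 2, 2, 3.4142, 4]

Reading degrees in the order [1, 2, 3, 4, 5, 6, 7, 8] gives [2, 1, 2, 2, 1, 2, 2, 2]; set D = diag(2, 1, 2, 2, 1, 2, 2, 2) and form L = D - A. Since every row of L sums to 0, the all-ones vector is in the kernel and 0 is an eigenvalue. The 2 zero eigenvalues correspond to the 2 connected components.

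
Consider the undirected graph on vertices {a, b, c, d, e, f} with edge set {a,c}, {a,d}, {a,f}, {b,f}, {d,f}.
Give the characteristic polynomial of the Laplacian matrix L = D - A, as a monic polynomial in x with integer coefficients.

x^6 - 10x^5 + 33x^4 - 40x^3 + 15x^2

Each diagonal entry of L is the vertex degree and each off-diagonal entry is -1 where an edge is present, 0 otherwise; in the order [a, b, c, d, e, f] the diagonal is [3, 1, 1, 2, 0, 3]. Computing det(xI - L) by cofactor expansion (or equivalently via sum-over-permutations) gives x^6 - 10x^5 + 33x^4 - 40x^3 + 15x^2. Since p(0) = det(-L) = 0, x divides p(x). The eigenvalues sum to 10, which equals trace(L) = 2|E|.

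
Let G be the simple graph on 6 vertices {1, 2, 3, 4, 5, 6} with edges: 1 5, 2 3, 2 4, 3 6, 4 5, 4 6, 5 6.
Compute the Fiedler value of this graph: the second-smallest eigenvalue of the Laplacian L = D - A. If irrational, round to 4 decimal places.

Reading degrees in the order [1, 2, 3, 4, 5, 6] gives [1, 2, 2, 3, 3, 3]; set D = diag(1, 2, 2, 3, 3, 3) and form L = D - A. The sorted Laplacian eigenvalues are [0, 0.6972, 2, 2.3820, 4.3028, 4.6180]; the algebraic connectivity is the second entry, 0.6972. The largest eigenvalue, 4.6180, is at most the vertex count 6.

0.6972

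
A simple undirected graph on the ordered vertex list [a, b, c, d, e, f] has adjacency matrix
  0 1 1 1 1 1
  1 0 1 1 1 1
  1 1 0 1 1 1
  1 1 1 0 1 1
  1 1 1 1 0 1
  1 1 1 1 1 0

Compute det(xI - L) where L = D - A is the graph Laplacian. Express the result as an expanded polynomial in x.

Reading degrees in the order [a, b, c, d, e, f] gives [5, 5, 5, 5, 5, 5]; set D = diag(5, 5, 5, 5, 5, 5) and form L = D - A. The eigenvalues of L are [0, 6, 6, 6, 6, 6]; the characteristic polynomial is the product of (x - lambda_i), which multiplies out to x^6 - 30x^5 + 360x^4 - 2160x^3 + 6480x^2 - 7776x. The constant term is 0 because L is singular (the all-ones vector lies in its kernel). There is one zero in the spectrum, matching the 1 component. The largest eigenvalue, 6, is at most the vertex count 6.

x^6 - 30x^5 + 360x^4 - 2160x^3 + 6480x^2 - 7776x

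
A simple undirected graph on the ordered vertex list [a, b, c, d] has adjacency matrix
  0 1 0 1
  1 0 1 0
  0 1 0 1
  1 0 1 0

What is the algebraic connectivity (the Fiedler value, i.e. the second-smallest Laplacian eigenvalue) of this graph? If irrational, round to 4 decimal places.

2

Each diagonal entry of L is the vertex degree and each off-diagonal entry is -1 where an edge is present, 0 otherwise; in the order [a, b, c, d] the diagonal is [2, 2, 2, 2]. The smallest Laplacian eigenvalue is always 0. The next one, lambda_2 = 2, measures how hard the graph is to disconnect: larger values mean better connectivity. There is one zero in the spectrum, matching the 1 component.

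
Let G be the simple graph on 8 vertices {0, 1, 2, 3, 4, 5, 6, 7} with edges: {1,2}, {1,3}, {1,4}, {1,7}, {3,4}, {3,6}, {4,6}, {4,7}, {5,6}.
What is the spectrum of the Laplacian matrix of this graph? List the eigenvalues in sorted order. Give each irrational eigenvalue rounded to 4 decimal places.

[0, 0, 0.5972, 1.1345, 2.1360, 3.8640, 4.8655, 5.4028]

Reading degrees in the order [0, 1, 2, 3, 4, 5, 6, 7] gives [0, 4, 1, 3, 4, 1, 3, 2]; set D = diag(0, 4, 1, 3, 4, 1, 3, 2) and form L = D - A. L is symmetric positive semidefinite, so every eigenvalue is real and nonnegative. The 2 zero eigenvalues correspond to the 2 connected components. The eigenvalues sum to 18, which equals trace(L) = 2|E|.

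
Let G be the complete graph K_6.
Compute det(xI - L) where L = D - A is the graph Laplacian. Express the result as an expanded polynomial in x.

The graph has 6 vertices and degree multiset [5, 5, 5, 5, 5, 5]; D is the diagonal matrix of degrees and L = D - A. Computing det(xI - L) by cofactor expansion (or equivalently via sum-over-permutations) gives x^6 - 30x^5 + 360x^4 - 2160x^3 + 6480x^2 - 7776x. The constant term is 0 because L is singular (the all-ones vector lies in its kernel). There is one zero in the spectrum, matching the 1 component. By the matrix-tree theorem the graph has (1/6) * product of the nonzero eigenvalues = 1296 spanning trees.

x^6 - 30x^5 + 360x^4 - 2160x^3 + 6480x^2 - 7776x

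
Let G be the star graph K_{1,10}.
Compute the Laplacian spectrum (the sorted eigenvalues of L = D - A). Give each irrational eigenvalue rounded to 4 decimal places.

The graph has 11 vertices and degree multiset [10, 1, 1, 1, 1, 1, 1, 1, 1, 1, 1]; D is the diagonal matrix of degrees and L = D - A. Since every row of L sums to 0, the all-ones vector is in the kernel and 0 is an eigenvalue. The single zero eigenvalue shows the graph is connected. By the matrix-tree theorem the graph has (1/11) * product of the nonzero eigenvalues = 1 spanning tree.

[0, 1, 1, 1, 1, 1, 1, 1, 1, 1, 11]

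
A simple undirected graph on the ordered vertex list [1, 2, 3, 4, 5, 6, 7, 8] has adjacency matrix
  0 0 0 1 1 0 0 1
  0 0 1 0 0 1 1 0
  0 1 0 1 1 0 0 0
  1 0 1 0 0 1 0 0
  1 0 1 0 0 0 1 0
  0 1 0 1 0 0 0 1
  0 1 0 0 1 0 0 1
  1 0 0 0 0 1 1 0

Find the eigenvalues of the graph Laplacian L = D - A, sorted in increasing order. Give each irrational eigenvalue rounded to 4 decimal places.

Reading degrees in the order [1, 2, 3, 4, 5, 6, 7, 8] gives [3, 3, 3, 3, 3, 3, 3, 3]; set D = diag(3, 3, 3, 3, 3, 3, 3, 3) and form L = D - A. L is symmetric positive semidefinite, so every eigenvalue is real and nonnegative. The single zero eigenvalue shows the graph is connected. There is one zero in the spectrum, matching the 1 component.

[0, 2, 2, 2, 4, 4, 4, 6]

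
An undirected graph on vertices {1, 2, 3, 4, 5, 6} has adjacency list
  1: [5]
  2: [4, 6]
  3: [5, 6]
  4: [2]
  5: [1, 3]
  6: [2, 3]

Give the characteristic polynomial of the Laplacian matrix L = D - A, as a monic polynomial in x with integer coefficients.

x^6 - 10x^5 + 36x^4 - 56x^3 + 35x^2 - 6x

Reading degrees in the order [1, 2, 3, 4, 5, 6] gives [1, 2, 2, 1, 2, 2]; set D = diag(1, 2, 2, 1, 2, 2) and form L = D - A. Computing det(xI - L) by cofactor expansion (or equivalently via sum-over-permutations) gives x^6 - 10x^5 + 36x^4 - 56x^3 + 35x^2 - 6x. Since p(0) = det(-L) = 0, x divides p(x). The eigenvalues sum to 10, which equals trace(L) = 2|E|.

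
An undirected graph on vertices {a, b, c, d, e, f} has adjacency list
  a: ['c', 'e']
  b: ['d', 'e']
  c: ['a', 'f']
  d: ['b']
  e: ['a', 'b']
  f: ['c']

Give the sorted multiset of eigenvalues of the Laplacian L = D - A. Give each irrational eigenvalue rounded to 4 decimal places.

[0, 0.2679, 1, 2, 3, 3.7321]

With the vertex order [a, b, c, d, e, f], the degrees are [2, 2, 2, 1, 2, 1], giving D = diag(2, 2, 2, 1, 2, 1) and L = D - A. Diagonalising L (or applying a numerical eigensolver to the 6x6 matrix) gives the spectrum above. The single zero eigenvalue shows the graph is connected. The largest eigenvalue, 3.7321, is at most the vertex count 6.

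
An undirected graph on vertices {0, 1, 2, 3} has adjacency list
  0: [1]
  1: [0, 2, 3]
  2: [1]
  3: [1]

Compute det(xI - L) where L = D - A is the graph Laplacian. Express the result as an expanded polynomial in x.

x^4 - 6x^3 + 9x^2 - 4x

With the vertex order [0, 1, 2, 3], the degrees are [1, 3, 1, 1], giving D = diag(1, 3, 1, 1) and L = D - A. L has integer entries, so p(x) = det(xI - L) has integer coefficients. Expanding the determinant yields x^4 - 6x^3 + 9x^2 - 4x. Since p(0) = det(-L) = 0, x divides p(x). The eigenvalues sum to 6, which equals trace(L) = 2|E|. There is one zero in the spectrum, matching the 1 component.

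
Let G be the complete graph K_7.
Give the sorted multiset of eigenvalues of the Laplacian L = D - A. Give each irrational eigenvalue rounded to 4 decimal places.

[0, 7, 7, 7, 7, 7, 7]

The graph has 7 vertices and degree multiset [6, 6, 6, 6, 6, 6, 6]; D is the diagonal matrix of degrees and L = D - A. The multiplicity of 0 as a Laplacian eigenvalue equals the number of connected components.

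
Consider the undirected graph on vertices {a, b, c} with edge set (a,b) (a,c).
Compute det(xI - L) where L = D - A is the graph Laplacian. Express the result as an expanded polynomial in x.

Reading degrees in the order [a, b, c] gives [2, 1, 1]; set D = diag(2, 1, 1) and form L = D - A. Computing det(xI - L) by cofactor expansion (or equivalently via sum-over-permutations) gives x^3 - 4x^2 + 3x. The constant term is 0 because L is singular (the all-ones vector lies in its kernel). The largest eigenvalue, 3, is at most the vertex count 3. The eigenvalues sum to 4, which equals trace(L) = 2|E|.

x^3 - 4x^2 + 3x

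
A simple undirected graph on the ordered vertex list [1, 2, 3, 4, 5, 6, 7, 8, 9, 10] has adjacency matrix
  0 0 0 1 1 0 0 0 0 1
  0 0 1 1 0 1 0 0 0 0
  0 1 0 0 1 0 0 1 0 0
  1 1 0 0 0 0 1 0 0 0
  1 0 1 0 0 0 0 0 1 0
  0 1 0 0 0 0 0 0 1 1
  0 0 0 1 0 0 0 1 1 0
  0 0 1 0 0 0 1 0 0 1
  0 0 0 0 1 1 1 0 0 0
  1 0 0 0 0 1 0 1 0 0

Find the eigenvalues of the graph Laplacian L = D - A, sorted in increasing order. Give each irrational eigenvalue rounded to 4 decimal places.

Each diagonal entry of L is the vertex degree and each off-diagonal entry is -1 where an edge is present, 0 otherwise; in the order [1, 2, 3, 4, 5, 6, 7, 8, 9, 10] the diagonal is [3, 3, 3, 3, 3, 3, 3, 3, 3, 3]. The multiplicity of 0 as a Laplacian eigenvalue equals the number of connected components.

[0, 2, 2, 2, 2, 2, 5, 5, 5, 5]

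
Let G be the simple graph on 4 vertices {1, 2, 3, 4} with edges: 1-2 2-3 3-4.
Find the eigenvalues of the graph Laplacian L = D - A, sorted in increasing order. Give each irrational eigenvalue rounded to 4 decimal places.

With the vertex order [1, 2, 3, 4], the degrees are [1, 2, 2, 1], giving D = diag(1, 2, 2, 1) and L = D - A. The multiplicity of 0 as a Laplacian eigenvalue equals the number of connected components. There is one zero in the spectrum, matching the 1 component. By the matrix-tree theorem the graph has (1/4) * product of the nonzero eigenvalues = 1 spanning tree.

[0, 0.5858, 2, 3.4142]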